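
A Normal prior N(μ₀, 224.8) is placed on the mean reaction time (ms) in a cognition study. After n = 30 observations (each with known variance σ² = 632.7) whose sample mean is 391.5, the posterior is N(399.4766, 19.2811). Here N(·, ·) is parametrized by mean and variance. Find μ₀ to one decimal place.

μ₀ = 484.5

The posterior mean is a precision-weighted average: μ_n = (τ₀μ₀ + τ_data·x̄)/(τ₀+τ_data), with τ₀=1/σ₀² and τ_data=n/σ².
Here τ₀ = 1/224.8 = 0.004448 and τ_data = 30/632.7 = 0.047416, so τ_n = 0.051864.
Rearranging for μ₀: μ₀ = (μ_n·τ_n − τ_data·x̄)/τ₀ = (399.4766·0.051864 − 0.047416·391.5) / 0.004448 = 2.155090/0.004448 ≈ 484.5.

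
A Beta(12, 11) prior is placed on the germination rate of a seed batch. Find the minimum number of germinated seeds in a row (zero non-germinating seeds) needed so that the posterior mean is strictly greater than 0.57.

k = 3

After k germinated seeds and 0 non-germinating seeds the posterior is Beta(12+k, 11), with mean (12+k)/(12+11+k).
Set (12+k)/(23+k) > 0.57 and solve: k > (0.57·23 − 12)/(1 − 0.57) = 2.581.
The smallest integer exceeding 2.581 is 3.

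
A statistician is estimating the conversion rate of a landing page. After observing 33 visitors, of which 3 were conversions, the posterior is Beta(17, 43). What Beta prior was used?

Under Beta–binomial conjugacy the posterior parameters are (a+s, b+f).
So a = 17 − 3 = 14 and b = 43 − 30 = 13.

Beta(14, 13)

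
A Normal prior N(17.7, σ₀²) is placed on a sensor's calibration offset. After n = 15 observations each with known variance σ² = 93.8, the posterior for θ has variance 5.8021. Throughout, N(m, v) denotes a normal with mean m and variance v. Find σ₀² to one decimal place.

σ₀² = 80.4

For the Normal–Normal model with known σ², precisions add: τ_n = τ₀ + n/σ².
So 1/σ₀² = 1/5.8021 − 15/93.8 = 0.172351 − 0.159915 = 0.012436.
Hence σ₀² = 1/0.012436 ≈ 80.4.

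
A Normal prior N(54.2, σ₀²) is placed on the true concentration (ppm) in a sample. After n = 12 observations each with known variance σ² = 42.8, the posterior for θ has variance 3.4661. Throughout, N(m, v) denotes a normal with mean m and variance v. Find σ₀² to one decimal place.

For the Normal–Normal model with known σ², precisions add: τ_n = τ₀ + n/σ².
So 1/σ₀² = 1/3.4661 − 12/42.8 = 0.288509 − 0.280374 = 0.008135.
Hence σ₀² = 1/0.008135 ≈ 122.9.

σ₀² = 122.9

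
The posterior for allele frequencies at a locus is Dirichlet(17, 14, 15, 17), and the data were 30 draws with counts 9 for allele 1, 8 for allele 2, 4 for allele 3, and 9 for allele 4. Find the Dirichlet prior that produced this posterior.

For a Dirichlet(α) prior with multinomial counts c, the posterior is Dirichlet(α + c) componentwise.
Subtract each count from the matching posterior parameter: 17−9=8, 14−8=6, 15−4=11, 17−9=8.

Dirichlet(8, 6, 11, 8)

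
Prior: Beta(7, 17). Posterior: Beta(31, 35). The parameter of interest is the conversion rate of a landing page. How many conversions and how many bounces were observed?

24 conversions and 18 bounces

Beta is conjugate to the binomial likelihood: posterior = Beta(α+s, β+f).
Match parameters: s=31−7=24, f=35−17=18.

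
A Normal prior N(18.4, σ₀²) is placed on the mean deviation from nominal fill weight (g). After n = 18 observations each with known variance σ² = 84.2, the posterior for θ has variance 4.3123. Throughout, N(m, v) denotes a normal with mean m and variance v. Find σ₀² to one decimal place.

For the Normal–Normal model with known σ², precisions add: τ_n = τ₀ + n/σ².
So 1/σ₀² = 1/4.3123 − 18/84.2 = 0.231895 − 0.213777 = 0.018118.
Hence σ₀² = 1/0.018118 ≈ 55.2.

σ₀² = 55.2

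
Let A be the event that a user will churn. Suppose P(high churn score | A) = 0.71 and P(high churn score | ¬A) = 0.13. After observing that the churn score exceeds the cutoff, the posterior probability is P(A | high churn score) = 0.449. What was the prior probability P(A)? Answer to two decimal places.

Bayes' rule in odds form gives O(A|E) = O(A)·[P(E|A)/P(E|¬A)], hence O(A) = O(A|E)/LR.
Posterior odds = 0.449/(1−0.449) = 0.8149. LR = 0.71/0.13 = 5.4615.
Prior odds = 0.8149/5.4615 = 0.1492, so P(A) = 0.1492/(1+0.1492) ≈ 0.13.

P(A) = 0.13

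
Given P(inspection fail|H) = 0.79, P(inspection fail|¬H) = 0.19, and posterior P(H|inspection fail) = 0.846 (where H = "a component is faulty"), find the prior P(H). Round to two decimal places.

P(H) = 0.57

In odds form, posterior odds = prior odds × likelihood ratio, so prior odds = posterior odds ÷ LR.
Posterior odds = 0.846/(1−0.846) = 5.4935. LR = 0.79/0.19 = 4.1579.
Prior odds = 5.4935/4.1579 = 1.3212, so P(H) = 1.3212/(1+1.3212) ≈ 0.57.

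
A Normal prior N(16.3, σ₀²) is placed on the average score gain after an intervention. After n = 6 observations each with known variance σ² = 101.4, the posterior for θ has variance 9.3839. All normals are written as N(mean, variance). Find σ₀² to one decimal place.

σ₀² = 21.1

Posterior precision equals prior precision plus data precision: 1/σ_n² = 1/σ₀² + n/σ².
So 1/σ₀² = 1/9.3839 − 6/101.4 = 0.106566 − 0.059172 = 0.047394.
Hence σ₀² = 1/0.047394 ≈ 21.1.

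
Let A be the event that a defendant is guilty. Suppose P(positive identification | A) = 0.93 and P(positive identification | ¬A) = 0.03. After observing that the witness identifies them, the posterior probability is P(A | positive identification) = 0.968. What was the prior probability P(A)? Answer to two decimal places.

Bayes' rule in odds form gives O(A|E) = O(A)·[P(E|A)/P(E|¬A)], hence O(A) = O(A|E)/LR.
Posterior odds = 0.968/(1−0.968) = 30.2500. LR = 0.93/0.03 = 31.0000.
Prior odds = 30.2500/31.0000 = 0.9758, so P(A) = 0.9758/(1+0.9758) ≈ 0.49.

P(A) = 0.49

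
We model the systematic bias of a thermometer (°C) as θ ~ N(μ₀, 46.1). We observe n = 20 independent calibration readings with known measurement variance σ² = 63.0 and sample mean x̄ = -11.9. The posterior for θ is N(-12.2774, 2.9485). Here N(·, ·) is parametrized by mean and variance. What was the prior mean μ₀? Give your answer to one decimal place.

With known observation variance, the Normal–Normal posterior has precision τ_n = τ₀ + n/σ² and mean μ_n = (τ₀μ₀ + (n/σ²)x̄)/τ_n.
Here τ₀ = 1/46.1 = 0.021692 and τ_data = 20/63.0 = 0.317460, so τ_n = 0.339152.
Rearranging for μ₀: μ₀ = (μ_n·τ_n − τ_data·x̄)/τ₀ = (-12.2774·0.339152 − 0.317460·-11.9) / 0.021692 = -0.386131/0.021692 ≈ -17.8.

μ₀ = -17.8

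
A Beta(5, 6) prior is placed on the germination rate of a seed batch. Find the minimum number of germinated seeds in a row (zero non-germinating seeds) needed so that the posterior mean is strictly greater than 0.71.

After k germinated seeds and 0 non-germinating seeds the posterior is Beta(5+k, 6), with mean (5+k)/(5+6+k).
Set (5+k)/(11+k) > 0.71 and solve: k > (0.71·11 − 5)/(1 − 0.71) = 9.690.
The smallest integer exceeding 9.690 is 10, and checking k=10: (15)/(21) = 0.7143 > 0.71.

k = 10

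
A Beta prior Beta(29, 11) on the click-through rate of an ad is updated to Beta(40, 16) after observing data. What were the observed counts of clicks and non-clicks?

11 clicks and 5 non-clicks

Beta is conjugate to the binomial likelihood: posterior = Beta(α+s, β+f).
Match parameters: s=40−29=11, f=16−11=5.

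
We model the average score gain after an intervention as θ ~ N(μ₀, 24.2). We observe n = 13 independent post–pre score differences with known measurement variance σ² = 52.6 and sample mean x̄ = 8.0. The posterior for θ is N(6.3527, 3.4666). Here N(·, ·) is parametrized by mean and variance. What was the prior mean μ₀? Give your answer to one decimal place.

With known observation variance, the Normal–Normal posterior has precision τ_n = τ₀ + n/σ² and mean μ_n = (τ₀μ₀ + (n/σ²)x̄)/τ_n.
Here τ₀ = 1/24.2 = 0.041322 and τ_data = 13/52.6 = 0.247148, so τ_n = 0.288470.
Rearranging for μ₀: μ₀ = (μ_n·τ_n − τ_data·x̄)/τ₀ = (6.3527·0.288470 − 0.247148·8.0) / 0.041322 = -0.144621/0.041322 ≈ -3.5.

μ₀ = -3.5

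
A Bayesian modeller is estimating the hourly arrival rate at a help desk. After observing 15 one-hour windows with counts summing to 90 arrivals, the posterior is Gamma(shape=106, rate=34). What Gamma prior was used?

Gamma(shape=16, rate=19)

Gamma–Poisson conjugacy: posterior shape = α + Σxᵢ, posterior rate = β + n.
So α = 106 − 90 = 16 and β = 34 − 15 = 19.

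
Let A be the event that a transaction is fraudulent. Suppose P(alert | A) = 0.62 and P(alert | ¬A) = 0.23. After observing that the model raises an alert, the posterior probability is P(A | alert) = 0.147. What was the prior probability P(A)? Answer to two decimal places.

P(A) = 0.06

Bayes' rule in odds form gives O(A|E) = O(A)·[P(E|A)/P(E|¬A)], hence O(A) = O(A|E)/LR.
Posterior odds = 0.147/(1−0.147) = 0.1723. LR = 0.62/0.23 = 2.6957.
Prior odds = 0.1723/2.6957 = 0.0639, so P(A) = 0.0639/(1+0.0639) ≈ 0.06.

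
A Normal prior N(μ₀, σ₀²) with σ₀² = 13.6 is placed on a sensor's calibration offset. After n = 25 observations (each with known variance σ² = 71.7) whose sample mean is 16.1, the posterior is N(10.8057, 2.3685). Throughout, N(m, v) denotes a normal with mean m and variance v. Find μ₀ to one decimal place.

μ₀ = -14.3

With known observation variance, the Normal–Normal posterior has precision τ_n = τ₀ + n/σ² and mean μ_n = (τ₀μ₀ + (n/σ²)x̄)/τ_n.
Here τ₀ = 1/13.6 = 0.073529 and τ_data = 25/71.7 = 0.348675, so τ_n = 0.422204.
Rearranging for μ₀: μ₀ = (μ_n·τ_n − τ_data·x̄)/τ₀ = (10.8057·0.422204 − 0.348675·16.1) / 0.073529 = -1.051458/0.073529 ≈ -14.3.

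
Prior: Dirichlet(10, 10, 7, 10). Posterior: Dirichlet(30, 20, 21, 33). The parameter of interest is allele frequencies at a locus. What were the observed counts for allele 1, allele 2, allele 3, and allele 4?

For a Dirichlet(α) prior with multinomial counts c, the posterior is Dirichlet(α + c) componentwise.
Counts are posterior − prior componentwise: 30−10=20, 20−10=10, 21−7=14, 33−10=23.

counts (20, 10, 14, 23)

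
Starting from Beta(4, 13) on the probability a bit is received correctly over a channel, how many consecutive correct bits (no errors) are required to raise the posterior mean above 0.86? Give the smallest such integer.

After k correct bits and 0 errors the posterior is Beta(4+k, 13), with mean (4+k)/(4+13+k).
Set (4+k)/(17+k) > 0.86 and solve: k > (0.86·17 − 4)/(1 − 0.86) = 75.857.
The smallest integer exceeding 75.857 is 76.

k = 76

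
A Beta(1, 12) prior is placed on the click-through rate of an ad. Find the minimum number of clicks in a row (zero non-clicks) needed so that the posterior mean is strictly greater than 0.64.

k = 21

After k clicks and 0 non-clicks the posterior is Beta(1+k, 12), with mean (1+k)/(1+12+k).
Set (1+k)/(13+k) > 0.64 and solve: k > (0.64·13 − 1)/(1 − 0.64) = 20.333.
The smallest integer exceeding 20.333 is 21.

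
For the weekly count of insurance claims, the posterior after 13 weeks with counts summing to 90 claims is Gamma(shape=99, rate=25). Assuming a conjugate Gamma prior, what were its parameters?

Gamma(shape=9, rate=12)

Gamma–Poisson conjugacy: posterior shape = α + Σxᵢ, posterior rate = β + n.
So α = 99 − 90 = 9 and β = 25 − 13 = 12.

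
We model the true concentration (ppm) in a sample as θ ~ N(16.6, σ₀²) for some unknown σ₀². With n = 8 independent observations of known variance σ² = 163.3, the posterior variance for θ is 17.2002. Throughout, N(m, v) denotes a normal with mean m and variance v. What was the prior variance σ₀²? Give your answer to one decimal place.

For the Normal–Normal model with known σ², precisions add: τ_n = τ₀ + n/σ².
So 1/σ₀² = 1/17.2002 − 8/163.3 = 0.058139 − 0.048990 = 0.009149.
Hence σ₀² = 1/0.009149 ≈ 109.3.

σ₀² = 109.3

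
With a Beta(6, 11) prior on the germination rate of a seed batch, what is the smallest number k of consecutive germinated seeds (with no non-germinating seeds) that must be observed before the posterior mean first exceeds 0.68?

After k germinated seeds and 0 non-germinating seeds the posterior is Beta(6+k, 11), with mean (6+k)/(6+11+k).
Set (6+k)/(17+k) > 0.68 and solve: k > (0.68·17 − 6)/(1 − 0.68) = 17.375.
The smallest integer exceeding 17.375 is 18.

k = 18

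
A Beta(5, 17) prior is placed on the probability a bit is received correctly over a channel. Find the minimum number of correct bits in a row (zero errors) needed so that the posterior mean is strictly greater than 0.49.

After k correct bits and 0 errors the posterior is Beta(5+k, 17), with mean (5+k)/(5+17+k).
Set (5+k)/(22+k) > 0.49 and solve: k > (0.49·22 − 5)/(1 − 0.49) = 11.333.
The smallest integer exceeding 11.333 is 12, and checking k=12: (17)/(34) = 0.5000 > 0.49.

k = 12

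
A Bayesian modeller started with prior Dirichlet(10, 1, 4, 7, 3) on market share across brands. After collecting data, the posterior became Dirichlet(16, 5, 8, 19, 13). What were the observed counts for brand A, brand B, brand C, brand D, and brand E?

For a Dirichlet(α) prior with multinomial counts c, the posterior is Dirichlet(α + c) componentwise.
Counts are posterior − prior componentwise: 16−10=6, 5−1=4, 8−4=4, 19−7=12, 13−3=10.

counts (6, 4, 4, 12, 10)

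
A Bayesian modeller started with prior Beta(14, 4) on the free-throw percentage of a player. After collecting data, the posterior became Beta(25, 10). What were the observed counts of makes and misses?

11 makes and 6 misses

Beta is conjugate to the binomial likelihood: posterior = Beta(α+s, β+f).
Match parameters: s=25−14=11, f=10−4=6.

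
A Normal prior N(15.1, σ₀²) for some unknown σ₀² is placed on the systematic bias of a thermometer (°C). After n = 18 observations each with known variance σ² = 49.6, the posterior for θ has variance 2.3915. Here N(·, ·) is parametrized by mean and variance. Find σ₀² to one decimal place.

σ₀² = 18.1

Posterior precision equals prior precision plus data precision: 1/σ_n² = 1/σ₀² + n/σ².
So 1/σ₀² = 1/2.3915 − 18/49.6 = 0.418148 − 0.362903 = 0.055245.
Hence σ₀² = 1/0.055245 ≈ 18.1.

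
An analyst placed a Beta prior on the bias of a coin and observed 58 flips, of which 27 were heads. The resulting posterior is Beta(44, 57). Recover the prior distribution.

Beta(17, 26)

Under Beta–binomial conjugacy the posterior parameters are (a+s, b+f).
Subtract the data counts: 44−27=17, 57−31=26.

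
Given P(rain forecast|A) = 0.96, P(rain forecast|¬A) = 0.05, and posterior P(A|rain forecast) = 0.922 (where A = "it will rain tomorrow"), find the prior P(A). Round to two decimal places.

Bayes' rule in odds form gives O(A|E) = O(A)·[P(E|A)/P(E|¬A)], hence O(A) = O(A|E)/LR.
Posterior odds = 0.922/(1−0.922) = 11.8205. LR = 0.96/0.05 = 19.2000.
Prior odds = 11.8205/19.2000 = 0.6157, so P(A) = 0.6157/(1+0.6157) ≈ 0.38.

P(A) = 0.38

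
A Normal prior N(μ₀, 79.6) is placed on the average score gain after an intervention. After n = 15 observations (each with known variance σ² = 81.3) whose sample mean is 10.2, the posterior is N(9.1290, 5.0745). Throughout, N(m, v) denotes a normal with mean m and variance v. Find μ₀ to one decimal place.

The posterior mean is a precision-weighted average: μ_n = (τ₀μ₀ + τ_data·x̄)/(τ₀+τ_data), with τ₀=1/σ₀² and τ_data=n/σ².
Here τ₀ = 1/79.6 = 0.012563 and τ_data = 15/81.3 = 0.184502, so τ_n = 0.197065.
Rearranging for μ₀: μ₀ = (μ_n·τ_n − τ_data·x̄)/τ₀ = (9.1290·0.197065 − 0.184502·10.2) / 0.012563 = -0.082914/0.012563 ≈ -6.6.

μ₀ = -6.6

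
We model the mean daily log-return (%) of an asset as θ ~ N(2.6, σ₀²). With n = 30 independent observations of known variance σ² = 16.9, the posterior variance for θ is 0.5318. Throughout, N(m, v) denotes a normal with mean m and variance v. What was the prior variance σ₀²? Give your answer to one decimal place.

σ₀² = 9.5

Posterior precision equals prior precision plus data precision: 1/σ_n² = 1/σ₀² + n/σ².
So 1/σ₀² = 1/0.5318 − 30/16.9 = 1.880406 − 1.775148 = 0.105258.
Hence σ₀² = 1/0.105258 ≈ 9.5.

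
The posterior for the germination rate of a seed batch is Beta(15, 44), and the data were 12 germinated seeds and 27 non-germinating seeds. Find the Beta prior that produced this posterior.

Beta is conjugate to the binomial likelihood: posterior = Beta(α+s, β+f).
So α = 15 − 12 = 3 and β = 44 − 27 = 17.

Beta(3, 17)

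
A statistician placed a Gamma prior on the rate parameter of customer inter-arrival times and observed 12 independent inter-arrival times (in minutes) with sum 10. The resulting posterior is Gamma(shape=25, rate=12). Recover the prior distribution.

Gamma(shape=13, rate=2)

Gamma–exponential conjugacy: posterior shape = α + n, posterior rate = β + Σtᵢ.
So α = 25 − 12 = 13 and β = 12 − 10 = 2.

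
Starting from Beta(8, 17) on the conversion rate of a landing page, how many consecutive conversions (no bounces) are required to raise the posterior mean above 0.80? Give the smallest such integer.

After k conversions and 0 bounces the posterior is Beta(8+k, 17), with mean (8+k)/(8+17+k).
Set (8+k)/(25+k) > 0.80 and solve: k > (0.80·25 − 8)/(1 − 0.80) = 60.000.
The smallest integer exceeding 60.000 is 61, and checking k=61: (69)/(86) = 0.8023 > 0.80.

k = 61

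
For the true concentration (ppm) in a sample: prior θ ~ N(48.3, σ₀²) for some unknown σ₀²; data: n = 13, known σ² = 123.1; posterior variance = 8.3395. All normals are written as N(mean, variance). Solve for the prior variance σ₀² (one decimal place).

For the Normal–Normal model with known σ², precisions add: τ_n = τ₀ + n/σ².
So 1/σ₀² = 1/8.3395 − 13/123.1 = 0.119911 − 0.105605 = 0.014306.
Hence σ₀² = 1/0.014306 ≈ 69.9.

σ₀² = 69.9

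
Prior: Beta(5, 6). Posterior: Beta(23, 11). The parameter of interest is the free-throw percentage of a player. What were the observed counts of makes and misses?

A Beta(α, β) prior with s successes and f failures in binomial data gives a Beta(α+s, β+f) posterior.
So s = 23 − 5 = 18 and f = 11 − 6 = 5.

18 makes and 5 misses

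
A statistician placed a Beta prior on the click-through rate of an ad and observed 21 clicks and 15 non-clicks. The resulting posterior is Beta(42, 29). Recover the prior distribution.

Under Beta–binomial conjugacy the posterior parameters are (α+s, β+f).
So α = 42 − 21 = 21 and β = 29 − 15 = 14.

Beta(21, 14)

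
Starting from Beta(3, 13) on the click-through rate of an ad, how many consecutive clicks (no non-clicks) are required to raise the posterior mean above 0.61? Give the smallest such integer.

After k clicks and 0 non-clicks the posterior is Beta(3+k, 13), with mean (3+k)/(3+13+k).
Set (3+k)/(16+k) > 0.61 and solve: k > (0.61·16 − 3)/(1 − 0.61) = 17.333.
The smallest integer exceeding 17.333 is 18, and checking k=18: (21)/(34) = 0.6176 > 0.61.

k = 18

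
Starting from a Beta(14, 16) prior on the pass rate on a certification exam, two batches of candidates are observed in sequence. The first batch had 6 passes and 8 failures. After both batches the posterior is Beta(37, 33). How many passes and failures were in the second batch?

17 passes and 9 failures

Because Beta–binomial updating is additive in the counts, the combined data contributed (α_post−α_prior, β_post−β_prior) successes and failures.
Total across both batches: 37−14=23 passes, 33−16=17 failures.
Subtract the first batch: 23−6=17 passes and 17−8=9 failures.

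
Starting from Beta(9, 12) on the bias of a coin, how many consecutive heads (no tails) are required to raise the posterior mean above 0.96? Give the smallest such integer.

After k heads and 0 tails the posterior is Beta(9+k, 12), with mean (9+k)/(9+12+k).
Set (9+k)/(21+k) > 0.96 and solve: k > (0.96·21 − 9)/(1 − 0.96) = 279.000.
The smallest integer exceeding 279.000 is 280, and checking k=280: (289)/(301) = 0.9601 > 0.96.

k = 280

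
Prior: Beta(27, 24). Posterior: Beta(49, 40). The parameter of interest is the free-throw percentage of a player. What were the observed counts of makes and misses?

Under Beta–binomial conjugacy the posterior parameters are (α+s, β+f).
So s = 49 − 27 = 22 and f = 40 − 24 = 16.

22 makes and 16 misses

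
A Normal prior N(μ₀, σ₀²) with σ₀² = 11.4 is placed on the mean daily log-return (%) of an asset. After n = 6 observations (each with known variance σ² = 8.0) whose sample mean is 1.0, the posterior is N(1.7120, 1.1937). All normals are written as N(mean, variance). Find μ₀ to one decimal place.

μ₀ = 7.8

The posterior mean is a precision-weighted average: μ_n = (τ₀μ₀ + τ_data·x̄)/(τ₀+τ_data), with τ₀=1/σ₀² and τ_data=n/σ².
Here τ₀ = 1/11.4 = 0.087719 and τ_data = 6/8.0 = 0.750000, so τ_n = 0.837719.
Rearranging for μ₀: μ₀ = (μ_n·τ_n − τ_data·x̄)/τ₀ = (1.7120·0.837719 − 0.750000·1.0) / 0.087719 = 0.684175/0.087719 ≈ 7.8.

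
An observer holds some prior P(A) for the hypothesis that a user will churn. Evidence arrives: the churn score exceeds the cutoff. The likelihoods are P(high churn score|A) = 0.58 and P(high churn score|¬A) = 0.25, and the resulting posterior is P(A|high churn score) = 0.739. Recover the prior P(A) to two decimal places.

P(A) = 0.55

In odds form, posterior odds = prior odds × likelihood ratio, so prior odds = posterior odds ÷ LR.
Posterior odds = 0.739/(1−0.739) = 2.8314. LR = 0.58/0.25 = 2.3200.
Prior odds = 2.8314/2.3200 = 1.2204, so P(A) = 1.2204/(1+1.2204) ≈ 0.55.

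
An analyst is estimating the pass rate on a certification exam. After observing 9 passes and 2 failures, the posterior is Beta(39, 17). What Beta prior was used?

A Beta(α, β) prior with s successes and f failures in binomial data gives a Beta(α+s, β+f) posterior.
So α = 39 − 9 = 30 and β = 17 − 2 = 15.

Beta(30, 15)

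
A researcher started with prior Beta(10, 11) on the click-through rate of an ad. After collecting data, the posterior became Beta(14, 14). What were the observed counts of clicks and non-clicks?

Beta is conjugate to the binomial likelihood: posterior = Beta(a+s, b+f).
So s = 14 − 10 = 4 and f = 14 − 11 = 3.

4 clicks and 3 non-clicks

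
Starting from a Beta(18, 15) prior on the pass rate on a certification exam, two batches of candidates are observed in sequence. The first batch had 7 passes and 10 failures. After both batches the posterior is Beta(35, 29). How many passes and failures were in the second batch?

10 passes and 4 failures

Because Beta–binomial updating is additive in the counts, the combined data contributed (α_post−α_prior, β_post−β_prior) successes and failures.
Total across both batches: 35−18=17 passes, 29−15=14 failures.
Subtract the first batch: 17−7=10 passes and 14−10=4 failures.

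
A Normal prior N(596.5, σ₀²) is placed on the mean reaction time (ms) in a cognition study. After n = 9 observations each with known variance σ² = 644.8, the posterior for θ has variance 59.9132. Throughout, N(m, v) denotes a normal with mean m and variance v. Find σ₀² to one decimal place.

σ₀² = 365.9

Posterior precision equals prior precision plus data precision: 1/σ_n² = 1/σ₀² + n/σ².
So 1/σ₀² = 1/59.9132 − 9/644.8 = 0.016691 − 0.013958 = 0.002733.
Hence σ₀² = 1/0.002733 ≈ 365.9.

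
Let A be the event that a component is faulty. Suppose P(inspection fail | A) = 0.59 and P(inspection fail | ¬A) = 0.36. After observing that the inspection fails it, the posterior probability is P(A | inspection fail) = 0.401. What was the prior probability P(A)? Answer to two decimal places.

P(A) = 0.29

Bayes' rule in odds form gives O(A|E) = O(A)·[P(E|A)/P(E|¬A)], hence O(A) = O(A|E)/LR.
Posterior odds = 0.401/(1−0.401) = 0.6694. LR = 0.59/0.36 = 1.6389.
Prior odds = 0.6694/1.6389 = 0.4084, so P(A) = 0.4084/(1+0.4084) ≈ 0.29.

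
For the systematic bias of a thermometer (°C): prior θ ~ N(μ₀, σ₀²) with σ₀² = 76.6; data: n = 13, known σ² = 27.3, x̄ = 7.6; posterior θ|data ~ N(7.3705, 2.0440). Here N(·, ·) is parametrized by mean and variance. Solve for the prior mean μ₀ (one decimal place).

μ₀ = -1.0

With known observation variance, the Normal–Normal posterior has precision τ_n = τ₀ + n/σ² and mean μ_n = (τ₀μ₀ + (n/σ²)x̄)/τ_n.
Here τ₀ = 1/76.6 = 0.013055 and τ_data = 13/27.3 = 0.476190, so τ_n = 0.489245.
Rearranging for μ₀: μ₀ = (μ_n·τ_n − τ_data·x̄)/τ₀ = (7.3705·0.489245 − 0.476190·7.6) / 0.013055 = -0.013064/0.013055 ≈ -1.0.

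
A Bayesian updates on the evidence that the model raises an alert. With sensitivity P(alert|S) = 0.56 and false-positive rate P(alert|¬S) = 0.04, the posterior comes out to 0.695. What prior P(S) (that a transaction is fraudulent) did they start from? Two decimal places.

P(S) = 0.14

In odds form, posterior odds = prior odds × likelihood ratio, so prior odds = posterior odds ÷ LR.
Posterior odds = 0.695/(1−0.695) = 2.2787. LR = 0.56/0.04 = 14.0000.
Prior odds = 2.2787/14.0000 = 0.1628, so P(S) = 0.1628/(1+0.1628) ≈ 0.14.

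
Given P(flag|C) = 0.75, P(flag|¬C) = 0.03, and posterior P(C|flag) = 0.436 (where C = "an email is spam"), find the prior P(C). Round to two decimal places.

P(C) = 0.03

In odds form, posterior odds = prior odds × likelihood ratio, so prior odds = posterior odds ÷ LR.
Posterior odds = 0.436/(1−0.436) = 0.7730. LR = 0.75/0.03 = 25.0000.
Prior odds = 0.7730/25.0000 = 0.0309, so P(C) = 0.0309/(1+0.0309) ≈ 0.03.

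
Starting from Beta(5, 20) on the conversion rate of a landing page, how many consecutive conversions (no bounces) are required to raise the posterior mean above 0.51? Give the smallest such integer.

After k conversions and 0 bounces the posterior is Beta(5+k, 20), with mean (5+k)/(5+20+k).
Set (5+k)/(25+k) > 0.51 and solve: k > (0.51·25 − 5)/(1 − 0.51) = 15.816.
The smallest integer exceeding 15.816 is 16.

k = 16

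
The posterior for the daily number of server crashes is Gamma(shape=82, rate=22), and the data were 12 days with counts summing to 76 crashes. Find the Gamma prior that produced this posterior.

Gamma(shape=6, rate=10)

A Gamma(α, β) prior (rate parametrization) on a Poisson rate with n observations summing to S gives posterior Gamma(α+S, β+n).
So α = 82 − 76 = 6 and β = 22 − 12 = 10.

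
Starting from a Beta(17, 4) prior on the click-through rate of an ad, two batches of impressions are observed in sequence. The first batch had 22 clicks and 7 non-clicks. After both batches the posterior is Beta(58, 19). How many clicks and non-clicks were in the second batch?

19 clicks and 8 non-clicks

Because Beta–binomial updating is additive in the counts, the combined data contributed (α_post−α_prior, β_post−β_prior) successes and failures.
Total across both batches: 58−17=41 clicks, 19−4=15 non-clicks.
Subtract the first batch: 41−22=19 clicks and 15−7=8 non-clicks.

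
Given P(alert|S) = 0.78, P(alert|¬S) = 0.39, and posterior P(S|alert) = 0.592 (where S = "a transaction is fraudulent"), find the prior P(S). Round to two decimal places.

Bayes' rule in odds form gives O(S|E) = O(S)·[P(E|S)/P(E|¬S)], hence O(S) = O(S|E)/LR.
Posterior odds = 0.592/(1−0.592) = 1.4510. LR = 0.78/0.39 = 2.0000.
Prior odds = 1.4510/2.0000 = 0.7255, so P(S) = 0.7255/(1+0.7255) ≈ 0.42.

P(S) = 0.42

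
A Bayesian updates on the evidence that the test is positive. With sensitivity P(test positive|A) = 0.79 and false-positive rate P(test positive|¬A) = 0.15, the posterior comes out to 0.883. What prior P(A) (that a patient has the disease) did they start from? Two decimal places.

In odds form, posterior odds = prior odds × likelihood ratio, so prior odds = posterior odds ÷ LR.
Posterior odds = 0.883/(1−0.883) = 7.5470. LR = 0.79/0.15 = 5.2667.
Prior odds = 7.5470/5.2667 = 1.4330, so P(A) = 1.4330/(1+1.4330) ≈ 0.59.

P(A) = 0.59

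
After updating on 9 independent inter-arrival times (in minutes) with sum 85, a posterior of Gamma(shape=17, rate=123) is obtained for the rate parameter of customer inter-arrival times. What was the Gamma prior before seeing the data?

Gamma(shape=8, rate=38)

For an exponential likelihood with a Gamma(α, β) prior on the rate, n observations with total T give posterior Gamma(α+n, β+T).
So α = 17 − 9 = 8 and β = 123 − 85 = 38.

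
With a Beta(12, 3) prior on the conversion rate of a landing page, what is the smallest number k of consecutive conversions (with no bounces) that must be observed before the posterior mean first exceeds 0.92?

After k conversions and 0 bounces the posterior is Beta(12+k, 3), with mean (12+k)/(12+3+k).
Set (12+k)/(15+k) > 0.92 and solve: k > (0.92·15 − 12)/(1 − 0.92) = 22.500.
The smallest integer exceeding 22.500 is 23, and checking k=23: (35)/(38) = 0.9211 > 0.92.

k = 23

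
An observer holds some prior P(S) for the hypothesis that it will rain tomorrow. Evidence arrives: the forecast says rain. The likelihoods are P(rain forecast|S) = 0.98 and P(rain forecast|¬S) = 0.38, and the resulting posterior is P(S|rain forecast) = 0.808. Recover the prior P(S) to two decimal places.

P(S) = 0.62

In odds form, posterior odds = prior odds × likelihood ratio, so prior odds = posterior odds ÷ LR.
Posterior odds = 0.808/(1−0.808) = 4.2083. LR = 0.98/0.38 = 2.5789.
Prior odds = 4.2083/2.5789 = 1.6318, so P(S) = 1.6318/(1+1.6318) ≈ 0.62.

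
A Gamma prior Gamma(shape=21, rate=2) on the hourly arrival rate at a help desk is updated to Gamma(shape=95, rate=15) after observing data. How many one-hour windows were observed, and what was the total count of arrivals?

Gamma–Poisson conjugacy: posterior shape = α + Σxᵢ, posterior rate = β + n.
Matching: Σxᵢ = 95 − 21 = 74 and n = 15 − 2 = 13.

n = 13 one-hour windows with total 74 arrivals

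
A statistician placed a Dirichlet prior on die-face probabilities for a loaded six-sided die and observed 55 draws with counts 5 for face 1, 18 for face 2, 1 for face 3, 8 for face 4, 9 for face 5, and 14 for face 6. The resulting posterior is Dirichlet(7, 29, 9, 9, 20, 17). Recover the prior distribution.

For a Dirichlet(α) prior with multinomial counts c, the posterior is Dirichlet(α + c) componentwise.
Subtract each count from the matching posterior parameter: 7−5=2, 29−18=11, 9−1=8, 9−8=1, 20−9=11, 17−14=3.

Dirichlet(2, 11, 8, 1, 11, 3)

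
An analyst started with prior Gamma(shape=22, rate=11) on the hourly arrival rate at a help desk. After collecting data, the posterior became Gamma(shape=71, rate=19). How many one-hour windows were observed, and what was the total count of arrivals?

n = 8 one-hour windows with total 49 arrivals

Gamma–Poisson conjugacy: posterior shape = α + Σxᵢ, posterior rate = β + n.
Matching: Σxᵢ = 71 − 22 = 49 and n = 19 − 11 = 8.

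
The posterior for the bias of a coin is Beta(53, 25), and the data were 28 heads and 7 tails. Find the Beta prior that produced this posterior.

A Beta(a, b) prior with s successes and f failures in binomial data gives a Beta(a+s, b+f) posterior.
So a = 53 − 28 = 25 and b = 25 − 7 = 18.

Beta(25, 18)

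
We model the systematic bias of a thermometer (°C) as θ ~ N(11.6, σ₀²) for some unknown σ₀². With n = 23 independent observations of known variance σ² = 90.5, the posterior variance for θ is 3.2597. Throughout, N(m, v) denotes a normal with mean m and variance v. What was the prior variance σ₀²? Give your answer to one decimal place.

σ₀² = 19.0

For the Normal–Normal model with known σ², precisions add: τ_n = τ₀ + n/σ².
So 1/σ₀² = 1/3.2597 − 23/90.5 = 0.306777 − 0.254144 = 0.052633.
Hence σ₀² = 1/0.052633 ≈ 19.0.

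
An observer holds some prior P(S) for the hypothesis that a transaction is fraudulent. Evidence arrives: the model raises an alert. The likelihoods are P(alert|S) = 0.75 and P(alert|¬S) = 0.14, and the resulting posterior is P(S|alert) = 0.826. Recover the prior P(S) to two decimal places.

In odds form, posterior odds = prior odds × likelihood ratio, so prior odds = posterior odds ÷ LR.
Posterior odds = 0.826/(1−0.826) = 4.7471. LR = 0.75/0.14 = 5.3571.
Prior odds = 4.7471/5.3571 = 0.8861, so P(S) = 0.8861/(1+0.8861) ≈ 0.47.

P(S) = 0.47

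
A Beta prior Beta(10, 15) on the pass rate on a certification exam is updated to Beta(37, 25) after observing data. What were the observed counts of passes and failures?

27 passes and 10 failures

A Beta(α, β) prior with s successes and f failures in binomial data gives a Beta(α+s, β+f) posterior.
So s = 37 − 10 = 27 and f = 25 − 15 = 10.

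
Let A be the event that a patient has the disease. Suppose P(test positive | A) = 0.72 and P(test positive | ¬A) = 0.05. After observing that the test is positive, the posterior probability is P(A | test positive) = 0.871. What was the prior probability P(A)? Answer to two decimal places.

P(A) = 0.32

Bayes' rule in odds form gives O(A|E) = O(A)·[P(E|A)/P(E|¬A)], hence O(A) = O(A|E)/LR.
Posterior odds = 0.871/(1−0.871) = 6.7519. LR = 0.72/0.05 = 14.4000.
Prior odds = 6.7519/14.4000 = 0.4689, so P(A) = 0.4689/(1+0.4689) ≈ 0.32.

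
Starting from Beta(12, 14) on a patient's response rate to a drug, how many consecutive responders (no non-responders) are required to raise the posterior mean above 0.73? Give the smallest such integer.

After k responders and 0 non-responders the posterior is Beta(12+k, 14), with mean (12+k)/(12+14+k).
Set (12+k)/(26+k) > 0.73 and solve: k > (0.73·26 − 12)/(1 − 0.73) = 25.852.
The smallest integer exceeding 25.852 is 26, and checking k=26: (38)/(52) = 0.7308 > 0.73.

k = 26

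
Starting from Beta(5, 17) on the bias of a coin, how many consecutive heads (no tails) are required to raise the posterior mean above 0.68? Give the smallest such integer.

After k heads and 0 tails the posterior is Beta(5+k, 17), with mean (5+k)/(5+17+k).
Set (5+k)/(22+k) > 0.68 and solve: k > (0.68·22 − 5)/(1 − 0.68) = 31.125.
The smallest integer exceeding 31.125 is 32, and checking k=32: (37)/(54) = 0.6852 > 0.68.

k = 32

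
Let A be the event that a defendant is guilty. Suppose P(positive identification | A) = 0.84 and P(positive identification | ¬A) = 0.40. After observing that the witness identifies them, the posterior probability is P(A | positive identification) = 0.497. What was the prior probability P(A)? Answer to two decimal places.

P(A) = 0.32

In odds form, posterior odds = prior odds × likelihood ratio, so prior odds = posterior odds ÷ LR.
Posterior odds = 0.497/(1−0.497) = 0.9881. LR = 0.84/0.40 = 2.1000.
Prior odds = 0.9881/2.1000 = 0.4705, so P(A) = 0.4705/(1+0.4705) ≈ 0.32.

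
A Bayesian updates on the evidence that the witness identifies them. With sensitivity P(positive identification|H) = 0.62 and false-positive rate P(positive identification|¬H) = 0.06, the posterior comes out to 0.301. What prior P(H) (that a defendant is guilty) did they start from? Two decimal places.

In odds form, posterior odds = prior odds × likelihood ratio, so prior odds = posterior odds ÷ LR.
Posterior odds = 0.301/(1−0.301) = 0.4306. LR = 0.62/0.06 = 10.3333.
Prior odds = 0.4306/10.3333 = 0.0417, so P(H) = 0.0417/(1+0.0417) ≈ 0.04.

P(H) = 0.04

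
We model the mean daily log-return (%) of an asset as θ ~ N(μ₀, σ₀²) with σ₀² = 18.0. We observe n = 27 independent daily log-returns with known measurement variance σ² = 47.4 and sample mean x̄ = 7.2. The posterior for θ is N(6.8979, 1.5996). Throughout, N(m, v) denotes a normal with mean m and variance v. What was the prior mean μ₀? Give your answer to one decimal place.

μ₀ = 3.8

The posterior mean is a precision-weighted average: μ_n = (τ₀μ₀ + τ_data·x̄)/(τ₀+τ_data), with τ₀=1/σ₀² and τ_data=n/σ².
Here τ₀ = 1/18.0 = 0.055556 and τ_data = 27/47.4 = 0.569620, so τ_n = 0.625176.
Rearranging for μ₀: μ₀ = (μ_n·τ_n − τ_data·x̄)/τ₀ = (6.8979·0.625176 − 0.569620·7.2) / 0.055556 = 0.211138/0.055556 ≈ 3.8.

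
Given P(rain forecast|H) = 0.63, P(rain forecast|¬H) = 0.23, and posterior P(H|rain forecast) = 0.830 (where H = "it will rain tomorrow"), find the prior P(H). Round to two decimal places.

Bayes' rule in odds form gives O(H|E) = O(H)·[P(E|H)/P(E|¬H)], hence O(H) = O(H|E)/LR.
Posterior odds = 0.830/(1−0.830) = 4.8824. LR = 0.63/0.23 = 2.7391.
Prior odds = 4.8824/2.7391 = 1.7825, so P(H) = 1.7825/(1+1.7825) ≈ 0.64.

P(H) = 0.64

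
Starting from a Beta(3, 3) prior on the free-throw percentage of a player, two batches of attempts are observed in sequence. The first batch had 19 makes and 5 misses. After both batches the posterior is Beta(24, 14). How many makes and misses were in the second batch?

2 makes and 6 misses

Sequential conjugate updates are equivalent to a single update on the pooled data, so total successes = posterior α − prior α and total failures = posterior β − prior β.
Total across both batches: 24−3=21 makes, 14−3=11 misses.
Subtract the first batch: 21−19=2 makes and 11−5=6 misses.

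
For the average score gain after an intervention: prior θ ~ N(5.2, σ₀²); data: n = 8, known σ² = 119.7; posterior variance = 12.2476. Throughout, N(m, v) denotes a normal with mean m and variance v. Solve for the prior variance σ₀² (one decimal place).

Posterior precision equals prior precision plus data precision: 1/σ_n² = 1/σ₀² + n/σ².
So 1/σ₀² = 1/12.2476 − 8/119.7 = 0.081649 − 0.066834 = 0.014815.
Hence σ₀² = 1/0.014815 ≈ 67.5.

σ₀² = 67.5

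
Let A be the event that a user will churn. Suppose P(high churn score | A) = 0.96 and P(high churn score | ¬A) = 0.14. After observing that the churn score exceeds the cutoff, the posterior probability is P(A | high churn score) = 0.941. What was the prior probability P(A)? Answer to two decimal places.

P(A) = 0.70

Bayes' rule in odds form gives O(A|E) = O(A)·[P(E|A)/P(E|¬A)], hence O(A) = O(A|E)/LR.
Posterior odds = 0.941/(1−0.941) = 15.9492. LR = 0.96/0.14 = 6.8571.
Prior odds = 15.9492/6.8571 = 2.3259, so P(A) = 2.3259/(1+2.3259) ≈ 0.70.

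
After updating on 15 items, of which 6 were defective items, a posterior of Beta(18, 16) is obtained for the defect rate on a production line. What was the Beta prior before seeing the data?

A Beta(α, β) prior with s successes and f failures in binomial data gives a Beta(α+s, β+f) posterior.
So α = 18 − 6 = 12 and β = 16 − 9 = 7.

Beta(12, 7)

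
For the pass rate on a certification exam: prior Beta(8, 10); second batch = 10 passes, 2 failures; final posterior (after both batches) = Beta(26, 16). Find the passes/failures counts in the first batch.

Sequential conjugate updates are equivalent to a single update on the pooled data, so total successes = posterior α − prior α and total failures = posterior β − prior β.
Total across both batches: 26−8=18 passes, 16−10=6 failures.
Subtract the second batch: 18−10=8 passes and 6−2=4 failures.

8 passes and 4 failures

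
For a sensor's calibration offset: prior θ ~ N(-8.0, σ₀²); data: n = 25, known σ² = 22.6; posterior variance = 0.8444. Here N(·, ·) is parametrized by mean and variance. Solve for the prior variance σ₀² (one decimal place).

For the Normal–Normal model with known σ², precisions add: τ_n = τ₀ + n/σ².
So 1/σ₀² = 1/0.8444 − 25/22.6 = 1.184273 − 1.106195 = 0.078078.
Hence σ₀² = 1/0.078078 ≈ 12.8.

σ₀² = 12.8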